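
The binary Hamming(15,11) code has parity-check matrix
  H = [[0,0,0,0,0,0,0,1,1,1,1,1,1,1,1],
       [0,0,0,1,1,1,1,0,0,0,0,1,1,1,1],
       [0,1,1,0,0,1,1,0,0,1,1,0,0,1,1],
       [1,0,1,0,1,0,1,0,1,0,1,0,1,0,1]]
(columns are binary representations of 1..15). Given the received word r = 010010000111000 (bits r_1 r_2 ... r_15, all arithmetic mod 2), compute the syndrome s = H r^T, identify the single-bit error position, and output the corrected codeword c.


s = (1, 0, 1, 0)^T, error position = 10, corrected codeword c = 010010000011000

Compute s = H r^T mod 2 one row at a time:
  s_1 = 0 + 0 + 1 + 1 + 1 + 0 + 0 + 0 = 3 ≡ 1 (mod 2).
  s_2 = 0 + 1 + 0 + 0 + 1 + 0 + 0 + 0 = 2 ≡ 0 (mod 2).
  s_3 = 1 + 0 + 0 + 0 + 1 + 1 + 0 + 0 = 3 ≡ 1 (mod 2).
  s_4 = 0 + 0 + 1 + 0 + 0 + 1 + 0 + 0 = 2 ≡ 0 (mod 2).
s = (1, 0, 1, 0)^T — this equals column 10 of H (binary 1010), so error is at position 10.
Correct: flip bit 10 of r = 010010000111000 to get c = 010010000011000.


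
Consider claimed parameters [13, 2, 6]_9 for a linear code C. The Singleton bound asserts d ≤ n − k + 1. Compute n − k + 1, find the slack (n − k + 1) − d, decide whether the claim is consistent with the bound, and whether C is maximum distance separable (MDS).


Singleton RHS = n − k + 1 = 12, slack = 6, bound satisfied, not MDS.

Singleton bound: d ≤ n − k + 1.
Here n = 13, k = 2, so n − k + 1 = 12.
Given d = 6, check d ≤ 12: YES.
Slack = (n − k + 1) − d = 6.
The code is NOT MDS (slack = 6 > 0).
Description: the claimed parameters are [13, 2, 6]_9; such a code would be non-MDS.


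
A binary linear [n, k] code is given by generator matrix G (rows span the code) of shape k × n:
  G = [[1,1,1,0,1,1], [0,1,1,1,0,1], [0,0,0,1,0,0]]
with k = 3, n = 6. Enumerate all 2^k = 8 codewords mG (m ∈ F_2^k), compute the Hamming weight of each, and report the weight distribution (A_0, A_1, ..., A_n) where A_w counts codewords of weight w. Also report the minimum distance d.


Weight distribution: A_0 = 1, A_1 = 1, A_2 = 1, A_3 = 2, A_4 = 1, A_5 = 1, A_6 = 1. Minimum distance d = 1.

Enumerate all 2^3 = 8 messages m ∈ F_2^3.
For each, compute codeword c = mG in F_2^6, then tally its weight.
  m = 000 → c = 000000, weight = 0.
  m = 100 → c = 111011, weight = 5.
  m = 010 → c = 011101, weight = 4.
  m = 110 → c = 100110, weight = 3.
  m = 001 → c = 000100, weight = 1.
  m = 101 → c = 111111, weight = 6.
  m = 011 → c = 011001, weight = 3.
  m = 111 → c = 100010, weight = 2.
Tally weights:
  weight 0: 1 codewords.
  weight 1: 1 codewords.
  weight 2: 1 codewords.
  weight 3: 2 codewords.
  weight 4: 1 codewords.
  weight 5: 1 codewords.
  weight 6: 1 codewords.
Minimum distance d = smallest w > 0 with A_w > 0 = 1.
Sanity: Σ A_w = 8 = 2^3 = 8 ✓.


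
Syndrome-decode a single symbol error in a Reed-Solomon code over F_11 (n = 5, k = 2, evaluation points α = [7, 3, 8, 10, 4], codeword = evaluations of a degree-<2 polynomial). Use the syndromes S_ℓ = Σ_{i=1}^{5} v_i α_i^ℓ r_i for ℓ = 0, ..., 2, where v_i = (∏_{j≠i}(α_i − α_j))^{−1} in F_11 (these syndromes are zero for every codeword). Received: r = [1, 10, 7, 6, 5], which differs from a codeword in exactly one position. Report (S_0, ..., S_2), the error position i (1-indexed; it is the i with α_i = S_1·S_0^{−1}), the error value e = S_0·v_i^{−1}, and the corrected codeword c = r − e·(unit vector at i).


S = (2, 9, 2), error at position 4, error magnitude e = 9, c = [1, 10, 7, 8, 5].

Step 1: column multipliers v_i = (∏_{j≠i}(α_i − α_j))^{−1} mod 11.
  i = 1 (α = 7): (7−3)(7−8)(7−10)(7−4) = 4·(−1)·(−3)·3 = 36 ≡ 3, so v_1 = 3^{−1} = 4 (mod 11).
  i = 2 (α = 3): (3−7)(3−8)(3−10)(3−4) = (−4)·(−5)·(−7)·(−1) = 140 ≡ 8, so v_2 = 8^{−1} = 7 (mod 11).
  i = 3 (α = 8): (8−7)(8−3)(8−10)(8−4) = 1·5·(−2)·4 = −40 ≡ 4, so v_3 = 4^{−1} = 3 (mod 11).
  i = 4 (α = 10): (10−7)(10−3)(10−8)(10−4) = 3·7·2·6 = 252 ≡ 10, so v_4 = 10^{−1} = 10 (mod 11).
  i = 5 (α = 4): (4−7)(4−3)(4−8)(4−10) = (−3)·1·(−4)·(−6) = −72 ≡ 5, so v_5 = 5^{−1} = 9 (mod 11).
  v = [4, 7, 3, 10, 9].
Step 2: syndromes of r = [1, 10, 7, 6, 5] (all sums mod 11).
  S_0 = Σ v_i r_i = 4·1 + 7·10 + 3·7 + 10·6 + 9·5 = 200 ≡ 2.
  S_1 = Σ v_i α_i r_i = 4·7·1 + 7·3·10 + 3·8·7 + 10·10·6 + 9·4·5 = 1186 ≡ 9.
  α_i^2 mod 11 = [5, 9, 9, 1, 5].
  S_2 = Σ v_i α_i^2 r_i = 4·5·1 + 7·9·10 + 3·9·7 + 10·1·6 + 9·5·5 = 1124 ≡ 2.
  S = (2, 9, 2) ≠ 0, so r is not a codeword (an error is present).
Step 3: locate the error. For a single error e at position i, S_ℓ = v_i·e·α_i^ℓ, so α_err = S_1/S_0.
  S_0^{−1} = 2^{−1} = 6 (mod 11), so α_err = 9·6 = 54 ≡ 10 = α_4. Error position i = 4.
  Consistency check: S_2/S_1 = 2·5 = 10 ≡ 10 = α_err ✓ (single-error assumption holds).
Step 4: error magnitude e = S_0/v_4 = S_0·∏_{j≠4}(α_4 − α_j) = 2·10 = 20 ≡ 9 (mod 11).
Step 5: correct position 4: c_4 = r_4 − e = 6 − 9 ≡ 8 (mod 11). Hence c = [1, 10, 7, 8, 5].
  Check: interpolating c through the α_i gives m(x) = 3 + 6·x (degree < 2) with m(α_i) = c_i for every i, so c is indeed a codeword.


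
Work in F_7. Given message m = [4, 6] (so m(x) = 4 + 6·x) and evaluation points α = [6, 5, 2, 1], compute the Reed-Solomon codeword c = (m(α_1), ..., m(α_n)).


c = [5, 6, 2, 3]

Message polynomial: m(x) = 4 + 6·x (mod 7).
For each evaluation point α_i, compute m(α_i) mod 7:
  α_1 = 6: Horner steps 6 → 5, so m(6) = 5.
  α_2 = 5: Horner steps 6 → 6, so m(5) = 6.
  α_3 = 2: Horner steps 6 → 2, so m(2) = 2.
  α_4 = 1: Horner steps 6 → 3, so m(1) = 3.
Codeword c = [5, 6, 2, 3] ∈ F_7^4.


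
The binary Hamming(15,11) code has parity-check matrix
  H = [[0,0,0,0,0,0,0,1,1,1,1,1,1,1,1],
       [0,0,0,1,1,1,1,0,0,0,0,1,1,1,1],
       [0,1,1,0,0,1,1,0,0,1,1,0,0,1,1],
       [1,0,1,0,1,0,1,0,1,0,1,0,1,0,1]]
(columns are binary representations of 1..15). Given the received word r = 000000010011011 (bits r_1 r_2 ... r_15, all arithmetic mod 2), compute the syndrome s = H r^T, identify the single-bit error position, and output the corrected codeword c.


s = (1, 1, 1, 0)^T, error position = 14, corrected codeword c = 000000010011001

Compute s = H r^T mod 2 one row at a time:
  s_1 = 1 + 0 + 0 + 1 + 1 + 0 + 1 + 1 = 5 ≡ 1 (mod 2).
  s_2 = 0 + 0 + 0 + 0 + 1 + 0 + 1 + 1 = 3 ≡ 1 (mod 2).
  s_3 = 0 + 0 + 0 + 0 + 0 + 1 + 1 + 1 = 3 ≡ 1 (mod 2).
  s_4 = 0 + 0 + 0 + 0 + 0 + 1 + 0 + 1 = 2 ≡ 0 (mod 2).
s = (1, 1, 1, 0)^T — this equals column 14 of H (binary 1110), so error is at position 14.
Correct: flip bit 14 of r = 000000010011011 to get c = 000000010011001.


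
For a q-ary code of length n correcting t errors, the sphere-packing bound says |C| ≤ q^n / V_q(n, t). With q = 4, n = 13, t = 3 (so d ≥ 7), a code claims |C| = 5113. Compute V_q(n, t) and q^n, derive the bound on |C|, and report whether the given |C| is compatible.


V_q(n, t) = 8464, q^n = 67108864, Hamming bound = 7928, |C| = 5113 ≤ bound (satisfied).

Step 1: Compute V_q(n, t) = Σ_{j=0}^3 C(n, j) (q−1)^j.
  j = 0: C(13,0)·(3)^0 = 1·1 = 1.
  j = 1: C(13,1)·(3)^1 = 13·3 = 39.
  j = 2: C(13,2)·(3)^2 = 78·9 = 702.
  j = 3: C(13,3)·(3)^3 = 286·27 = 7722.
  V_q(n, t) = 1 + 39 + 702 + 7722 = 8464.
Step 2: q^n = 4^13 = 67108864.
Step 3: Hamming bound ⌊q^n / V_q(n,t)⌋ = ⌊67108864/8464⌋ = 7928.
Step 4: Compare |C| = 5113 to 7928: satisfied.
The claimed |C| lies below the Hamming bound.


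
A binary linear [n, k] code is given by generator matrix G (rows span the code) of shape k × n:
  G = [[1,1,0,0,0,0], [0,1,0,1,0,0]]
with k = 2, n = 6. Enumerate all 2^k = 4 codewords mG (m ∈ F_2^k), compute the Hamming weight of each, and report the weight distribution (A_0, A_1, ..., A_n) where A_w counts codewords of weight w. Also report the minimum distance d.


Weight distribution: A_0 = 1, A_2 = 3. Minimum distance d = 2.

Enumerate all 2^2 = 4 messages m ∈ F_2^2.
For each, compute codeword c = mG in F_2^6, then tally its weight.
  m = 00 → c = 000000, weight = 0.
  m = 10 → c = 110000, weight = 2.
  m = 01 → c = 010100, weight = 2.
  m = 11 → c = 100100, weight = 2.
Tally weights:
  weight 0: 1 codewords.
  weight 2: 3 codewords.
Minimum distance d = smallest w > 0 with A_w > 0 = 2.
Sanity: Σ A_w = 4 = 2^2 = 4 ✓.


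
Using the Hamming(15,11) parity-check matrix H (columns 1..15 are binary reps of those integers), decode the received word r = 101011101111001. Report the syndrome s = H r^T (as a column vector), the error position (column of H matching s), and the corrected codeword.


s = (1, 1, 0, 1)^T, error position = 13, corrected codeword c = 101011101111101

Compute s = H r^T mod 2 one row at a time:
  s_1 = 0 + 1 + 1 + 1 + 1 + 0 + 0 + 1 = 5 ≡ 1 (mod 2).
  s_2 = 0 + 1 + 1 + 1 + 1 + 0 + 0 + 1 = 5 ≡ 1 (mod 2).
  s_3 = 0 + 1 + 1 + 1 + 1 + 1 + 0 + 1 = 6 ≡ 0 (mod 2).
  s_4 = 1 + 1 + 1 + 1 + 1 + 1 + 0 + 1 = 7 ≡ 1 (mod 2).
s = (1, 1, 0, 1)^T — this equals column 13 of H (binary 1101), so error is at position 13.
Correct: flip bit 13 of r = 101011101111001 to get c = 101011101111101.


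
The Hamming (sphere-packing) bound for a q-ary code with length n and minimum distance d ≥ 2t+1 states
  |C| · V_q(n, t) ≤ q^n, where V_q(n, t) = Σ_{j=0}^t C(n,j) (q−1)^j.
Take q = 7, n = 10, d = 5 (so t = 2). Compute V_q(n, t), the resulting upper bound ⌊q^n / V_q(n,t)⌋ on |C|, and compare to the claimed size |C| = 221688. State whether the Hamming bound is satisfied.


V_q(n, t) = 1681, q^n = 282475249, Hamming bound = 168040, |C| = 221688 > bound (violated).

Step 1: Compute V_q(n, t) = Σ_{j=0}^2 C(n, j) (q−1)^j.
  j = 0: C(10,0)·(6)^0 = 1·1 = 1.
  j = 1: C(10,1)·(6)^1 = 10·6 = 60.
  j = 2: C(10,2)·(6)^2 = 45·36 = 1620.
  V_q(n, t) = 1 + 60 + 1620 = 1681.
Step 2: q^n = 7^10 = 282475249.
Step 3: Hamming bound ⌊q^n / V_q(n,t)⌋ = ⌊282475249/1681⌋ = 168040.
Step 4: Compare |C| = 221688 to 168040: violated.
The claimed |C| lies above the Hamming bound, so no 7-ary code of length 10 with d ≥ 5 can have 221688 codewords.


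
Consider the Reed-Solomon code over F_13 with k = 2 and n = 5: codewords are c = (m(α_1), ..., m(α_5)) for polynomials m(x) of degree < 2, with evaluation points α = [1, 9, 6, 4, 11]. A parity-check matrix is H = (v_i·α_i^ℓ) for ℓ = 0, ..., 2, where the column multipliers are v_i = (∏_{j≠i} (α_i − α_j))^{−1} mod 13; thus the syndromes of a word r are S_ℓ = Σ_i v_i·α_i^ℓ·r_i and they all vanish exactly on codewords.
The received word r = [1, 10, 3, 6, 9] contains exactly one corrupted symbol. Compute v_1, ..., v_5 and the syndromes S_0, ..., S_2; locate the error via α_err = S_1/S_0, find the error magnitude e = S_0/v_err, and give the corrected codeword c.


S = (9, 2, 12), error at position 3, error magnitude e = 11, c = [1, 10, 5, 6, 9].

Step 1: column multipliers v_i = (∏_{j≠i}(α_i − α_j))^{−1} mod 13.
  i = 1 (α = 1): (1−9)(1−6)(1−4)(1−11) = (−8)·(−5)·(−3)·(−10) = 1200 ≡ 4, so v_1 = 4^{−1} = 10 (mod 13).
  i = 2 (α = 9): (9−1)(9−6)(9−4)(9−11) = 8·3·5·(−2) = −240 ≡ 7, so v_2 = 7^{−1} = 2 (mod 13).
  i = 3 (α = 6): (6−1)(6−9)(6−4)(6−11) = 5·(−3)·2·(−5) = 150 ≡ 7, so v_3 = 7^{−1} = 2 (mod 13).
  i = 4 (α = 4): (4−1)(4−9)(4−6)(4−11) = 3·(−5)·(−2)·(−7) = −210 ≡ 11, so v_4 = 11^{−1} = 6 (mod 13).
  i = 5 (α = 11): (11−1)(11−9)(11−6)(11−4) = 10·2·5·7 = 700 ≡ 11, so v_5 = 11^{−1} = 6 (mod 13).
  v = [10, 2, 2, 6, 6].
Step 2: syndromes of r = [1, 10, 3, 6, 9] (all sums mod 13).
  S_0 = Σ v_i r_i = 10·1 + 2·10 + 2·3 + 6·6 + 6·9 = 126 ≡ 9.
  S_1 = Σ v_i α_i r_i = 10·1·1 + 2·9·10 + 2·6·3 + 6·4·6 + 6·11·9 = 964 ≡ 2.
  α_i^2 mod 13 = [1, 3, 10, 3, 4].
  S_2 = Σ v_i α_i^2 r_i = 10·1·1 + 2·3·10 + 2·10·3 + 6·3·6 + 6·4·9 = 454 ≡ 12.
  S = (9, 2, 12) ≠ 0, so r is not a codeword (an error is present).
Step 3: locate the error. For a single error e at position i, S_ℓ = v_i·e·α_i^ℓ, so α_err = S_1/S_0.
  S_0^{−1} = 9^{−1} = 3 (mod 13), so α_err = 2·3 = 6 ≡ 6 = α_3. Error position i = 3.
  Consistency check: S_2/S_1 = 12·7 = 84 ≡ 6 = α_err ✓ (single-error assumption holds).
Step 4: error magnitude e = S_0/v_3 = S_0·∏_{j≠3}(α_3 − α_j) = 9·7 = 63 ≡ 11 (mod 13).
Step 5: correct position 3: c_3 = r_3 − e = 3 − 11 ≡ 5 (mod 13). Hence c = [1, 10, 5, 6, 9].
  Check: interpolating c through the α_i gives m(x) = 8 + 6·x (degree < 2) with m(α_i) = c_i for every i, so c is indeed a codeword.


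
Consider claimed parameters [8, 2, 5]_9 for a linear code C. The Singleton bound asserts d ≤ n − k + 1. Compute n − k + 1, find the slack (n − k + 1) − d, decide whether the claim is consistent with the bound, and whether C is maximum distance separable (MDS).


Singleton RHS = n − k + 1 = 7, slack = 2, bound satisfied, not MDS.

Singleton bound: d ≤ n − k + 1.
Here n = 8, k = 2, so n − k + 1 = 7.
Given d = 5, check d ≤ 7: YES.
Slack = (n − k + 1) − d = 2.
The code is NOT MDS (slack = 2 > 0).
Description: the claimed parameters are [8, 2, 5]_9; such a code would be non-MDS.


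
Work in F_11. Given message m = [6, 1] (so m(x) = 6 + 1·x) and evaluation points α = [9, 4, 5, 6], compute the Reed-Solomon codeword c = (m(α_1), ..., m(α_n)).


c = [4, 10, 0, 1]

Message polynomial: m(x) = 6 + 1·x (mod 11).
For each evaluation point α_i, compute m(α_i) mod 11:
  α_1 = 9: Horner steps 1 → 4, so m(9) = 4.
  α_2 = 4: Horner steps 1 → 10, so m(4) = 10.
  α_3 = 5: Horner steps 1 → 0, so m(5) = 0.
  α_4 = 6: Horner steps 1 → 1, so m(6) = 1.
Codeword c = [4, 10, 0, 1] ∈ F_11^4.


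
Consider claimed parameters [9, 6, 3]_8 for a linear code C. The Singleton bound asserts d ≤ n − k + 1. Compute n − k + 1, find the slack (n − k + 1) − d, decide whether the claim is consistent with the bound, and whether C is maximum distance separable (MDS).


Singleton RHS = n − k + 1 = 4, slack = 1, bound satisfied, not MDS.

Singleton bound: d ≤ n − k + 1.
Here n = 9, k = 6, so n − k + 1 = 4.
Given d = 3, check d ≤ 4: YES.
Slack = (n − k + 1) − d = 1.
The code is NOT MDS (slack = 1 > 0).
Description: the claimed parameters are [9, 6, 3]_8; such a code would be non-MDS.


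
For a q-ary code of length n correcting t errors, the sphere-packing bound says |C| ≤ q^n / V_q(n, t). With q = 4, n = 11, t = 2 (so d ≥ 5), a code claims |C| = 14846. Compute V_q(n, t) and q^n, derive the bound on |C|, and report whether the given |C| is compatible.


V_q(n, t) = 529, q^n = 4194304, Hamming bound = 7928, |C| = 14846 > bound (violated).

Step 1: Compute V_q(n, t) = Σ_{j=0}^2 C(n, j) (q−1)^j.
  j = 0: C(11,0)·(3)^0 = 1·1 = 1.
  j = 1: C(11,1)·(3)^1 = 11·3 = 33.
  j = 2: C(11,2)·(3)^2 = 55·9 = 495.
  V_q(n, t) = 1 + 33 + 495 = 529.
Step 2: q^n = 4^11 = 4194304.
Step 3: Hamming bound ⌊q^n / V_q(n,t)⌋ = ⌊4194304/529⌋ = 7928.
Step 4: Compare |C| = 14846 to 7928: violated.
The claimed |C| lies above the Hamming bound, so no 4-ary code of length 11 with d ≥ 5 can have 14846 codewords.


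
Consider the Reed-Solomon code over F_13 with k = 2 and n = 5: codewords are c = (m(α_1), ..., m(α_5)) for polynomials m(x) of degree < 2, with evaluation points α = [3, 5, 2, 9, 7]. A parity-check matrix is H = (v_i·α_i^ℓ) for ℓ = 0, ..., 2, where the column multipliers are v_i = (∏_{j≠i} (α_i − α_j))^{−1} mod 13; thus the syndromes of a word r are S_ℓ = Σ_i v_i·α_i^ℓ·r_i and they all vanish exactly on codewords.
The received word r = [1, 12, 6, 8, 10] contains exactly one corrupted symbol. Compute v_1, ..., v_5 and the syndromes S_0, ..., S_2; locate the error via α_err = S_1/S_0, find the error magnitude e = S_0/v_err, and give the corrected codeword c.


S = (4, 8, 3), error at position 3, error magnitude e = 4, c = [1, 12, 2, 8, 10].

Step 1: column multipliers v_i = (∏_{j≠i}(α_i − α_j))^{−1} mod 13.
  i = 1 (α = 3): (3−5)(3−2)(3−9)(3−7) = (−2)·1·(−6)·(−4) = −48 ≡ 4, so v_1 = 4^{−1} = 10 (mod 13).
  i = 2 (α = 5): (5−3)(5−2)(5−9)(5−7) = 2·3·(−4)·(−2) = 48 ≡ 9, so v_2 = 9^{−1} = 3 (mod 13).
  i = 3 (α = 2): (2−3)(2−5)(2−9)(2−7) = (−1)·(−3)·(−7)·(−5) = 105 ≡ 1, so v_3 = 1^{−1} = 1 (mod 13).
  i = 4 (α = 9): (9−3)(9−5)(9−2)(9−7) = 6·4·7·2 = 336 ≡ 11, so v_4 = 11^{−1} = 6 (mod 13).
  i = 5 (α = 7): (7−3)(7−5)(7−2)(7−9) = 4·2·5·(−2) = −80 ≡ 11, so v_5 = 11^{−1} = 6 (mod 13).
  v = [10, 3, 1, 6, 6].
Step 2: syndromes of r = [1, 12, 6, 8, 10] (all sums mod 13).
  S_0 = Σ v_i r_i = 10·1 + 3·12 + 1·6 + 6·8 + 6·10 = 160 ≡ 4.
  S_1 = Σ v_i α_i r_i = 10·3·1 + 3·5·12 + 1·2·6 + 6·9·8 + 6·7·10 = 1074 ≡ 8.
  α_i^2 mod 13 = [9, 12, 4, 3, 10].
  S_2 = Σ v_i α_i^2 r_i = 10·9·1 + 3·12·12 + 1·4·6 + 6·3·8 + 6·10·10 = 1290 ≡ 3.
  S = (4, 8, 3) ≠ 0, so r is not a codeword (an error is present).
Step 3: locate the error. For a single error e at position i, S_ℓ = v_i·e·α_i^ℓ, so α_err = S_1/S_0.
  S_0^{−1} = 4^{−1} = 10 (mod 13), so α_err = 8·10 = 80 ≡ 2 = α_3. Error position i = 3.
  Consistency check: S_2/S_1 = 3·5 = 15 ≡ 2 = α_err ✓ (single-error assumption holds).
Step 4: error magnitude e = S_0/v_3 = S_0·∏_{j≠3}(α_3 − α_j) = 4·1 = 4 ≡ 4 (mod 13).
Step 5: correct position 3: c_3 = r_3 − e = 6 − 4 ≡ 2 (mod 13). Hence c = [1, 12, 2, 8, 10].
  Check: interpolating c through the α_i gives m(x) = 4 + 12·x (degree < 2) with m(α_i) = c_i for every i, so c is indeed a codeword.


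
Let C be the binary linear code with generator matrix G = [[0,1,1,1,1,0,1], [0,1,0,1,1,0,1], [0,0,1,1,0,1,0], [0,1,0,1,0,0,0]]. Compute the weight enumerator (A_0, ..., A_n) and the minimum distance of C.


Weight distribution: A_0 = 1, A_1 = 1, A_2 = 4, A_3 = 4, A_4 = 3, A_5 = 3. Minimum distance d = 1.

Enumerate all 2^4 = 16 messages m ∈ F_2^4.
For each, compute codeword c = mG in F_2^7, then tally its weight.
  m = 0000 → c = 0000000, weight = 0.
  m = 1000 → c = 0111101, weight = 5.
  m = 0100 → c = 0101101, weight = 4.
  m = 1100 → c = 0010000, weight = 1.
  m = 0010 → c = 0011010, weight = 3.
  m = 1010 → c = 0100111, weight = 4.
  m = 0110 → c = 0110111, weight = 5.
  m = 1110 → c = 0001010, weight = 2.
  m = 0001 → c = 0101000, weight = 2.
  m = 1001 → c = 0010101, weight = 3.
  m = 0101 → c = 0000101, weight = 2.
  m = 1101 → c = 0111000, weight = 3.
  m = 0011 → c = 0110010, weight = 3.
  m = 1011 → c = 0001111, weight = 4.
  m = 0111 → c = 0011111, weight = 5.
  m = 1111 → c = 0100010, weight = 2.
Tally weights:
  weight 0: 1 codewords.
  weight 1: 1 codewords.
  weight 2: 4 codewords.
  weight 3: 4 codewords.
  weight 4: 3 codewords.
  weight 5: 3 codewords.
Minimum distance d = smallest w > 0 with A_w > 0 = 1.
Sanity: Σ A_w = 16 = 2^4 = 16 ✓.


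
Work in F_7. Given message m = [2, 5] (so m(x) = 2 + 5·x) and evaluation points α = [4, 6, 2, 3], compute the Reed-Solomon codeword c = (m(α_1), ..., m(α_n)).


c = [1, 4, 5, 3]

Message polynomial: m(x) = 2 + 5·x (mod 7).
For each evaluation point α_i, compute m(α_i) mod 7:
  α_1 = 4: Horner steps 5 → 1, so m(4) = 1.
  α_2 = 6: Horner steps 5 → 4, so m(6) = 4.
  α_3 = 2: Horner steps 5 → 5, so m(2) = 5.
  α_4 = 3: Horner steps 5 → 3, so m(3) = 3.
Codeword c = [1, 4, 5, 3] ∈ F_7^4.


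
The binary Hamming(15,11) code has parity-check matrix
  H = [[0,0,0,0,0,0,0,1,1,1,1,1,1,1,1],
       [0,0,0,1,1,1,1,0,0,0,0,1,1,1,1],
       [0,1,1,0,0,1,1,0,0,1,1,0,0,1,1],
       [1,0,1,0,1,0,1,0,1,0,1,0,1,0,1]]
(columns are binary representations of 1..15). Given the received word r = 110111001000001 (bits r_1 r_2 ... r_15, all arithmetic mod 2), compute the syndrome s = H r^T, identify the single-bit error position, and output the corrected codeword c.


s = (0, 0, 1, 0)^T, error position = 2, corrected codeword c = 100111001000001

Compute s = H r^T mod 2 one row at a time:
  s_1 = 0 + 1 + 0 + 0 + 0 + 0 + 0 + 1 = 2 ≡ 0 (mod 2).
  s_2 = 1 + 1 + 1 + 0 + 0 + 0 + 0 + 1 = 4 ≡ 0 (mod 2).
  s_3 = 1 + 0 + 1 + 0 + 0 + 0 + 0 + 1 = 3 ≡ 1 (mod 2).
  s_4 = 1 + 0 + 1 + 0 + 1 + 0 + 0 + 1 = 4 ≡ 0 (mod 2).
s = (0, 0, 1, 0)^T — this equals column 2 of H (binary 0010), so error is at position 2.
Correct: flip bit 2 of r = 110111001000001 to get c = 100111001000001.


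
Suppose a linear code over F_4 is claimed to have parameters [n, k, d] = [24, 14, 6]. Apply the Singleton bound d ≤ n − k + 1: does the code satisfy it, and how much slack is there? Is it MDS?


Singleton RHS = n − k + 1 = 11, slack = 5, bound satisfied, not MDS.

Singleton bound: d ≤ n − k + 1.
Here n = 24, k = 14, so n − k + 1 = 11.
Given d = 6, check d ≤ 11: YES.
Slack = (n − k + 1) − d = 5.
The code is NOT MDS (slack = 5 > 0).
Description: the claimed parameters are [24, 14, 6]_4; such a code would be non-MDS.


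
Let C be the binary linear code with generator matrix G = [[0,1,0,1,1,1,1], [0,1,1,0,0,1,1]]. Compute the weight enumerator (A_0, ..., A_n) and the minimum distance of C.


Weight distribution: A_0 = 1, A_3 = 1, A_4 = 1, A_5 = 1. Minimum distance d = 3.

Enumerate all 2^2 = 4 messages m ∈ F_2^2.
For each, compute codeword c = mG in F_2^7, then tally its weight.
  m = 00 → c = 0000000, weight = 0.
  m = 10 → c = 0101111, weight = 5.
  m = 01 → c = 0110011, weight = 4.
  m = 11 → c = 0011100, weight = 3.
Tally weights:
  weight 0: 1 codewords.
  weight 3: 1 codewords.
  weight 4: 1 codewords.
  weight 5: 1 codewords.
Minimum distance d = smallest w > 0 with A_w > 0 = 3.
Sanity: Σ A_w = 4 = 2^2 = 4 ✓.


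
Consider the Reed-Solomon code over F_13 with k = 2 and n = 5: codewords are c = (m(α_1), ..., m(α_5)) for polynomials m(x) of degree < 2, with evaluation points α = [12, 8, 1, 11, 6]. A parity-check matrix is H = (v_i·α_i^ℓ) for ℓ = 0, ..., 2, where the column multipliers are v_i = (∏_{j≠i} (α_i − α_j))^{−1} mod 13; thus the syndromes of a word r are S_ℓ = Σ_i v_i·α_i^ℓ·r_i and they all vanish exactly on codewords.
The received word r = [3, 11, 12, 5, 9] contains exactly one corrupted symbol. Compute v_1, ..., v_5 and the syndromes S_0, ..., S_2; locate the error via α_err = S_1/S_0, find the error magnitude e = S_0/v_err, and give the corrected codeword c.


S = (6, 10, 8), error at position 5, error magnitude e = 7, c = [3, 11, 12, 5, 2].

Step 1: column multipliers v_i = (∏_{j≠i}(α_i − α_j))^{−1} mod 13.
  i = 1 (α = 12): (12−8)(12−1)(12−11)(12−6) = 4·11·1·6 = 264 ≡ 4, so v_1 = 4^{−1} = 10 (mod 13).
  i = 2 (α = 8): (8−12)(8−1)(8−11)(8−6) = (−4)·7·(−3)·2 = 168 ≡ 12, so v_2 = 12^{−1} = 12 (mod 13).
  i = 3 (α = 1): (1−12)(1−8)(1−11)(1−6) = (−11)·(−7)·(−10)·(−5) = 3850 ≡ 2, so v_3 = 2^{−1} = 7 (mod 13).
  i = 4 (α = 11): (11−12)(11−8)(11−1)(11−6) = (−1)·3·10·5 = −150 ≡ 6, so v_4 = 6^{−1} = 11 (mod 13).
  i = 5 (α = 6): (6−12)(6−8)(6−1)(6−11) = (−6)·(−2)·5·(−5) = −300 ≡ 12, so v_5 = 12^{−1} = 12 (mod 13).
  v = [10, 12, 7, 11, 12].
Step 2: syndromes of r = [3, 11, 12, 5, 9] (all sums mod 13).
  S_0 = Σ v_i r_i = 10·3 + 12·11 + 7·12 + 11·5 + 12·9 = 409 ≡ 6.
  S_1 = Σ v_i α_i r_i = 10·12·3 + 12·8·11 + 7·1·12 + 11·11·5 + 12·6·9 = 2753 ≡ 10.
  α_i^2 mod 13 = [1, 12, 1, 4, 10].
  S_2 = Σ v_i α_i^2 r_i = 10·1·3 + 12·12·11 + 7·1·12 + 11·4·5 + 12·10·9 = 2998 ≡ 8.
  S = (6, 10, 8) ≠ 0, so r is not a codeword (an error is present).
Step 3: locate the error. For a single error e at position i, S_ℓ = v_i·e·α_i^ℓ, so α_err = S_1/S_0.
  S_0^{−1} = 6^{−1} = 11 (mod 13), so α_err = 10·11 = 110 ≡ 6 = α_5. Error position i = 5.
  Consistency check: S_2/S_1 = 8·4 = 32 ≡ 6 = α_err ✓ (single-error assumption holds).
Step 4: error magnitude e = S_0/v_5 = S_0·∏_{j≠5}(α_5 − α_j) = 6·12 = 72 ≡ 7 (mod 13).
Step 5: correct position 5: c_5 = r_5 − e = 9 − 7 ≡ 2 (mod 13). Hence c = [3, 11, 12, 5, 2].
  Check: interpolating c through the α_i gives m(x) = 1 + 11·x (degree < 2) with m(α_i) = c_i for every i, so c is indeed a codeword.


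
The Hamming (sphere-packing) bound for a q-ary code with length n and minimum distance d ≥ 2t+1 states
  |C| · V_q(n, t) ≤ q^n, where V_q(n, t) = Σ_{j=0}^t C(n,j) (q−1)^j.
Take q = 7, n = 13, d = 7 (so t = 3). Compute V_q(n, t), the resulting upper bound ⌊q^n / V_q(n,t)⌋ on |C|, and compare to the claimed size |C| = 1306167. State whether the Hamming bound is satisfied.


V_q(n, t) = 64663, q^n = 96889010407, Hamming bound = 1498368, |C| = 1306167 ≤ bound (satisfied).

Step 1: Compute V_q(n, t) = Σ_{j=0}^3 C(n, j) (q−1)^j.
  j = 0: C(13,0)·(6)^0 = 1·1 = 1.
  j = 1: C(13,1)·(6)^1 = 13·6 = 78.
  j = 2: C(13,2)·(6)^2 = 78·36 = 2808.
  j = 3: C(13,3)·(6)^3 = 286·216 = 61776.
  V_q(n, t) = 1 + 78 + 2808 + 61776 = 64663.
Step 2: q^n = 7^13 = 96889010407.
Step 3: Hamming bound ⌊q^n / V_q(n,t)⌋ = ⌊96889010407/64663⌋ = 1498368.
Step 4: Compare |C| = 1306167 to 1498368: satisfied.
The claimed |C| lies below the Hamming bound.


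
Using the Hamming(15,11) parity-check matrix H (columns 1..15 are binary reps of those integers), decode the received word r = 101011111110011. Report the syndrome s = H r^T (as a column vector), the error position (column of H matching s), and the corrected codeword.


s = (0, 1, 1, 1)^T, error position = 7, corrected codeword c = 101011011110011

Compute s = H r^T mod 2 one row at a time:
  s_1 = 1 + 1 + 1 + 1 + 0 + 0 + 1 + 1 = 6 ≡ 0 (mod 2).
  s_2 = 0 + 1 + 1 + 1 + 0 + 0 + 1 + 1 = 5 ≡ 1 (mod 2).
  s_3 = 0 + 1 + 1 + 1 + 1 + 1 + 1 + 1 = 7 ≡ 1 (mod 2).
  s_4 = 1 + 1 + 1 + 1 + 1 + 1 + 0 + 1 = 7 ≡ 1 (mod 2).
s = (0, 1, 1, 1)^T — this equals column 7 of H (binary 0111), so error is at position 7.
Correct: flip bit 7 of r = 101011111110011 to get c = 101011011110011.


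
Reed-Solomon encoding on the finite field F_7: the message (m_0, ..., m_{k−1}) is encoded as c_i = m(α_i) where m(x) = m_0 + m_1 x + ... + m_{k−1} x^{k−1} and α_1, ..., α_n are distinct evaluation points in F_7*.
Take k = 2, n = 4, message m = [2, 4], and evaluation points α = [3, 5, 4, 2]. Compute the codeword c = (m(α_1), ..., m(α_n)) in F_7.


c = [0, 1, 4, 3]

Message polynomial: m(x) = 2 + 4·x (mod 7).
For each evaluation point α_i, compute m(α_i) mod 7:
  α_1 = 3: Horner steps 4 → 0, so m(3) = 0.
  α_2 = 5: Horner steps 4 → 1, so m(5) = 1.
  α_3 = 4: Horner steps 4 → 4, so m(4) = 4.
  α_4 = 2: Horner steps 4 → 3, so m(2) = 3.
Codeword c = [0, 1, 4, 3] ∈ F_7^4.


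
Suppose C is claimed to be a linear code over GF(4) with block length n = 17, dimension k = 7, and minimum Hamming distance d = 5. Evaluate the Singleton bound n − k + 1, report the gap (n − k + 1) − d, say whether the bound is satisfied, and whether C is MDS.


Singleton RHS = n − k + 1 = 11, slack = 6, bound satisfied, not MDS.

Singleton bound: d ≤ n − k + 1.
Here n = 17, k = 7, so n − k + 1 = 11.
Given d = 5, check d ≤ 11: YES.
Slack = (n − k + 1) − d = 6.
The code is NOT MDS (slack = 6 > 0).
Description: the claimed parameters are [17, 7, 5]_4; such a code would be non-MDS.


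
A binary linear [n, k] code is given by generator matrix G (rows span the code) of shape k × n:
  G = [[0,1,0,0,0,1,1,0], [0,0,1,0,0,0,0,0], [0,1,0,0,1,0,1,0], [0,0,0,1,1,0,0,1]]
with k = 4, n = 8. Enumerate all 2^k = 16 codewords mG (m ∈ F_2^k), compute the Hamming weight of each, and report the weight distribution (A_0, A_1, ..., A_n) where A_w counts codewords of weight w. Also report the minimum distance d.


Weight distribution: A_0 = 1, A_1 = 1, A_2 = 1, A_3 = 5, A_4 = 5, A_5 = 1, A_6 = 1, A_7 = 1. Minimum distance d = 1.

Enumerate all 2^4 = 16 messages m ∈ F_2^4.
For each, compute codeword c = mG in F_2^8, then tally its weight.
  m = 0000 → c = 00000000, weight = 0.
  m = 1000 → c = 01000110, weight = 3.
  m = 0100 → c = 00100000, weight = 1.
  m = 1100 → c = 01100110, weight = 4.
  m = 0010 → c = 01001010, weight = 3.
  m = 1010 → c = 00001100, weight = 2.
  m = 0110 → c = 01101010, weight = 4.
  m = 1110 → c = 00101100, weight = 3.
  m = 0001 → c = 00011001, weight = 3.
  m = 1001 → c = 01011111, weight = 6.
  m = 0101 → c = 00111001, weight = 4.
  m = 1101 → c = 01111111, weight = 7.
  m = 0011 → c = 01010011, weight = 4.
  m = 1011 → c = 00010101, weight = 3.
  m = 0111 → c = 01110011, weight = 5.
  m = 1111 → c = 00110101, weight = 4.
Tally weights:
  weight 0: 1 codewords.
  weight 1: 1 codewords.
  weight 2: 1 codewords.
  weight 3: 5 codewords.
  weight 4: 5 codewords.
  weight 5: 1 codewords.
  weight 6: 1 codewords.
  weight 7: 1 codewords.
Minimum distance d = smallest w > 0 with A_w > 0 = 1.
Sanity: Σ A_w = 16 = 2^4 = 16 ✓.


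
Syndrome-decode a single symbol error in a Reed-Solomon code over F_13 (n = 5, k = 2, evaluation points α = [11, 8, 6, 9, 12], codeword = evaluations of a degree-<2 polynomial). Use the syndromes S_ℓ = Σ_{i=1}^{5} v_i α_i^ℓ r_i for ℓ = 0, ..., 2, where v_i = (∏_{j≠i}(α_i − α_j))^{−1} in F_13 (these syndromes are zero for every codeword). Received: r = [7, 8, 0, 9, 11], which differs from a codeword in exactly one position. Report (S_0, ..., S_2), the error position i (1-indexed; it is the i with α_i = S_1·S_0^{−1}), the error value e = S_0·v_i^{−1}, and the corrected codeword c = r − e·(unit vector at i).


S = (2, 5, 6), error at position 4, error magnitude e = 10, c = [7, 8, 0, 12, 11].

Step 1: column multipliers v_i = (∏_{j≠i}(α_i − α_j))^{−1} mod 13.
  i = 1 (α = 11): (11−8)(11−6)(11−9)(11−12) = 3·5·2·(−1) = −30 ≡ 9, so v_1 = 9^{−1} = 3 (mod 13).
  i = 2 (α = 8): (8−11)(8−6)(8−9)(8−12) = (−3)·2·(−1)·(−4) = −24 ≡ 2, so v_2 = 2^{−1} = 7 (mod 13).
  i = 3 (α = 6): (6−11)(6−8)(6−9)(6−12) = (−5)·(−2)·(−3)·(−6) = 180 ≡ 11, so v_3 = 11^{−1} = 6 (mod 13).
  i = 4 (α = 9): (9−11)(9−8)(9−6)(9−12) = (−2)·1·3·(−3) = 18 ≡ 5, so v_4 = 5^{−1} = 8 (mod 13).
  i = 5 (α = 12): (12−11)(12−8)(12−6)(12−9) = 1·4·6·3 = 72 ≡ 7, so v_5 = 7^{−1} = 2 (mod 13).
  v = [3, 7, 6, 8, 2].
Step 2: syndromes of r = [7, 8, 0, 9, 11] (all sums mod 13).
  S_0 = Σ v_i r_i = 3·7 + 7·8 + 6·0 + 8·9 + 2·11 = 171 ≡ 2.
  S_1 = Σ v_i α_i r_i = 3·11·7 + 7·8·8 + 6·6·0 + 8·9·9 + 2·12·11 = 1591 ≡ 5.
  α_i^2 mod 13 = [4, 12, 10, 3, 1].
  S_2 = Σ v_i α_i^2 r_i = 3·4·7 + 7·12·8 + 6·10·0 + 8·3·9 + 2·1·11 = 994 ≡ 6.
  S = (2, 5, 6) ≠ 0, so r is not a codeword (an error is present).
Step 3: locate the error. For a single error e at position i, S_ℓ = v_i·e·α_i^ℓ, so α_err = S_1/S_0.
  S_0^{−1} = 2^{−1} = 7 (mod 13), so α_err = 5·7 = 35 ≡ 9 = α_4. Error position i = 4.
  Consistency check: S_2/S_1 = 6·8 = 48 ≡ 9 = α_err ✓ (single-error assumption holds).
Step 4: error magnitude e = S_0/v_4 = S_0·∏_{j≠4}(α_4 − α_j) = 2·5 = 10 ≡ 10 (mod 13).
Step 5: correct position 4: c_4 = r_4 − e = 9 − 10 ≡ 12 (mod 13). Hence c = [7, 8, 0, 12, 11].
  Check: interpolating c through the α_i gives m(x) = 2 + 4·x (degree < 2) with m(α_i) = c_i for every i, so c is indeed a codeword.


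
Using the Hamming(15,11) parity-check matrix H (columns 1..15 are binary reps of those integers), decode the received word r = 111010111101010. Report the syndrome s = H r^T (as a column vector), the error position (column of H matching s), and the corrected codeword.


s = (1, 0, 1, 1)^T, error position = 11, corrected codeword c = 111010111111010

Compute s = H r^T mod 2 one row at a time:
  s_1 = 1 + 1 + 1 + 0 + 1 + 0 + 1 + 0 = 5 ≡ 1 (mod 2).
  s_2 = 0 + 1 + 0 + 1 + 1 + 0 + 1 + 0 = 4 ≡ 0 (mod 2).
  s_3 = 1 + 1 + 0 + 1 + 1 + 0 + 1 + 0 = 5 ≡ 1 (mod 2).
  s_4 = 1 + 1 + 1 + 1 + 1 + 0 + 0 + 0 = 5 ≡ 1 (mod 2).
s = (1, 0, 1, 1)^T — this equals column 11 of H (binary 1011), so error is at position 11.
Correct: flip bit 11 of r = 111010111101010 to get c = 111010111111010.


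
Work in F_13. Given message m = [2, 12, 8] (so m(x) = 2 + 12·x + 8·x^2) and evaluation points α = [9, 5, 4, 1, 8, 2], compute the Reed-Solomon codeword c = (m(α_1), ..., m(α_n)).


c = [4, 2, 9, 9, 12, 6]

Message polynomial: m(x) = 2 + 12·x + 8·x^2 (mod 13).
For each evaluation point α_i, compute m(α_i) mod 13:
  α_1 = 9: Horner steps 8 → 6 → 4, so m(9) = 4.
  α_2 = 5: Horner steps 8 → 0 → 2, so m(5) = 2.
  α_3 = 4: Horner steps 8 → 5 → 9, so m(4) = 9.
  α_4 = 1: Horner steps 8 → 7 → 9, so m(1) = 9.
  α_5 = 8: Horner steps 8 → 11 → 12, so m(8) = 12.
  α_6 = 2: Horner steps 8 → 2 → 6, so m(2) = 6.
Codeword c = [4, 2, 9, 9, 12, 6] ∈ F_13^6.


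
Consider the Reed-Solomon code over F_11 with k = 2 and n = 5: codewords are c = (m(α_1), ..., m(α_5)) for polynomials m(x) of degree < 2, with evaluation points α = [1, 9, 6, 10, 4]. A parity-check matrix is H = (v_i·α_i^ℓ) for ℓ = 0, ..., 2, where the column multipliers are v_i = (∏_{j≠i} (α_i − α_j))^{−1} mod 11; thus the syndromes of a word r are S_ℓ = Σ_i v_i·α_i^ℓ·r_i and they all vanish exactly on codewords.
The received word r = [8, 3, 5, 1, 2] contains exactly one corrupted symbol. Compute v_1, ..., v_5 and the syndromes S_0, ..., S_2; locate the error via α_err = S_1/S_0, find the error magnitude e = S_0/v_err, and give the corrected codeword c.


S = (4, 2, 1), error at position 3, error magnitude e = 7, c = [8, 3, 9, 1, 2].

Step 1: column multipliers v_i = (∏_{j≠i}(α_i − α_j))^{−1} mod 11.
  i = 1 (α = 1): (1−9)(1−6)(1−10)(1−4) = (−8)·(−5)·(−9)·(−3) = 1080 ≡ 2, so v_1 = 2^{−1} = 6 (mod 11).
  i = 2 (α = 9): (9−1)(9−6)(9−10)(9−4) = 8·3·(−1)·5 = −120 ≡ 1, so v_2 = 1^{−1} = 1 (mod 11).
  i = 3 (α = 6): (6−1)(6−9)(6−10)(6−4) = 5·(−3)·(−4)·2 = 120 ≡ 10, so v_3 = 10^{−1} = 10 (mod 11).
  i = 4 (α = 10): (10−1)(10−9)(10−6)(10−4) = 9·1·4·6 = 216 ≡ 7, so v_4 = 7^{−1} = 8 (mod 11).
  i = 5 (α = 4): (4−1)(4−9)(4−6)(4−10) = 3·(−5)·(−2)·(−6) = −180 ≡ 7, so v_5 = 7^{−1} = 8 (mod 11).
  v = [6, 1, 10, 8, 8].
Step 2: syndromes of r = [8, 3, 5, 1, 2] (all sums mod 11).
  S_0 = Σ v_i r_i = 6·8 + 1·3 + 10·5 + 8·1 + 8·2 = 125 ≡ 4.
  S_1 = Σ v_i α_i r_i = 6·1·8 + 1·9·3 + 10·6·5 + 8·10·1 + 8·4·2 = 519 ≡ 2.
  α_i^2 mod 11 = [1, 4, 3, 1, 5].
  S_2 = Σ v_i α_i^2 r_i = 6·1·8 + 1·4·3 + 10·3·5 + 8·1·1 + 8·5·2 = 298 ≡ 1.
  S = (4, 2, 1) ≠ 0, so r is not a codeword (an error is present).
Step 3: locate the error. For a single error e at position i, S_ℓ = v_i·e·α_i^ℓ, so α_err = S_1/S_0.
  S_0^{−1} = 4^{−1} = 3 (mod 11), so α_err = 2·3 = 6 ≡ 6 = α_3. Error position i = 3.
  Consistency check: S_2/S_1 = 1·6 = 6 ≡ 6 = α_err ✓ (single-error assumption holds).
Step 4: error magnitude e = S_0/v_3 = S_0·∏_{j≠3}(α_3 − α_j) = 4·10 = 40 ≡ 7 (mod 11).
Step 5: correct position 3: c_3 = r_3 − e = 5 − 7 ≡ 9 (mod 11). Hence c = [8, 3, 9, 1, 2].
  Check: interpolating c through the α_i gives m(x) = 10 + 9·x (degree < 2) with m(α_i) = c_i for every i, so c is indeed a codeword.


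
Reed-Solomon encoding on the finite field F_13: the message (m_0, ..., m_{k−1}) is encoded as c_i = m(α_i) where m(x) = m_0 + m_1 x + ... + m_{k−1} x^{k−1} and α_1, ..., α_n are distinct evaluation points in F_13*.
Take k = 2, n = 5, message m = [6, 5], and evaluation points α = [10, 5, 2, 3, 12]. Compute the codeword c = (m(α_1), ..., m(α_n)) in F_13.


c = [4, 5, 3, 8, 1]

Message polynomial: m(x) = 6 + 5·x (mod 13).
For each evaluation point α_i, compute m(α_i) mod 13:
  α_1 = 10: Horner steps 5 → 4, so m(10) = 4.
  α_2 = 5: Horner steps 5 → 5, so m(5) = 5.
  α_3 = 2: Horner steps 5 → 3, so m(2) = 3.
  α_4 = 3: Horner steps 5 → 8, so m(3) = 8.
  α_5 = 12: Horner steps 5 → 1, so m(12) = 1.
Codeword c = [4, 5, 3, 8, 1] ∈ F_13^5.


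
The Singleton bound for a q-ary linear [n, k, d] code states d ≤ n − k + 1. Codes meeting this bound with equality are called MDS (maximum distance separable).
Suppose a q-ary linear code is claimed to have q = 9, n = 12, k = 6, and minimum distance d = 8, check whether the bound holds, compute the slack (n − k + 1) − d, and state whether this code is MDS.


Singleton RHS = n − k + 1 = 7, slack = -1, bound violated (no such code; not MDS).

Singleton bound: d ≤ n − k + 1.
Here n = 12, k = 6, so n − k + 1 = 7.
Given d = 8, check d ≤ 7: NO.
Slack = (n − k + 1) − d = -1.
The slack is negative: d = 8 exceeds n − k + 1 = 7 by 1, so the Singleton bound is violated and no linear [12, 6, 8]_9 code can exist. In particular it is not MDS (MDS requires d = n − k + 1 exactly).
Description: the claimed parameters are [12, 6, 8]_9; such a code would be impossible (violates the Singleton bound).


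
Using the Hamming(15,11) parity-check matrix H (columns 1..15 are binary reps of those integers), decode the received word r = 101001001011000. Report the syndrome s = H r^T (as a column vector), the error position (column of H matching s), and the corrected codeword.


s = (1, 0, 1, 0)^T, error position = 10, corrected codeword c = 101001001111000

Compute s = H r^T mod 2 one row at a time:
  s_1 = 0 + 1 + 0 + 1 + 1 + 0 + 0 + 0 = 3 ≡ 1 (mod 2).
  s_2 = 0 + 0 + 1 + 0 + 1 + 0 + 0 + 0 = 2 ≡ 0 (mod 2).
  s_3 = 0 + 1 + 1 + 0 + 0 + 1 + 0 + 0 = 3 ≡ 1 (mod 2).
  s_4 = 1 + 1 + 0 + 0 + 1 + 1 + 0 + 0 = 4 ≡ 0 (mod 2).
s = (1, 0, 1, 0)^T — this equals column 10 of H (binary 1010), so error is at position 10.
Correct: flip bit 10 of r = 101001001011000 to get c = 101001001111000.


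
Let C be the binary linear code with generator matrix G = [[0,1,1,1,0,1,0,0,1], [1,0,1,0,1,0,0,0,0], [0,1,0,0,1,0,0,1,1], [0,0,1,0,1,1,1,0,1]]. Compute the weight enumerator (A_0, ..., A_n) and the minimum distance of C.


Weight distribution: A_0 = 1, A_3 = 1, A_4 = 5, A_5 = 6, A_6 = 2, A_7 = 1. Minimum distance d = 3.

Enumerate all 2^4 = 16 messages m ∈ F_2^4.
For each, compute codeword c = mG in F_2^9, then tally its weight.
  m = 0000 → c = 000000000, weight = 0.
  m = 1000 → c = 011101001, weight = 5.
  m = 0100 → c = 101010000, weight = 3.
  m = 1100 → c = 110111001, weight = 6.
  m = 0010 → c = 010010011, weight = 4.
  m = 1010 → c = 001111010, weight = 5.
  m = 0110 → c = 111000011, weight = 5.
  m = 1110 → c = 100101010, weight = 4.
  m = 0001 → c = 001011101, weight = 5.
  m = 1001 → c = 010110100, weight = 4.
  m = 0101 → c = 100001101, weight = 4.
  m = 1101 → c = 111100100, weight = 5.
  m = 0011 → c = 011001110, weight = 5.
  m = 1011 → c = 000100111, weight = 4.
  m = 0111 → c = 110011110, weight = 6.
  m = 1111 → c = 101110111, weight = 7.
Tally weights:
  weight 0: 1 codewords.
  weight 3: 1 codewords.
  weight 4: 5 codewords.
  weight 5: 6 codewords.
  weight 6: 2 codewords.
  weight 7: 1 codewords.
Minimum distance d = smallest w > 0 with A_w > 0 = 3.
Sanity: Σ A_w = 16 = 2^4 = 16 ✓.


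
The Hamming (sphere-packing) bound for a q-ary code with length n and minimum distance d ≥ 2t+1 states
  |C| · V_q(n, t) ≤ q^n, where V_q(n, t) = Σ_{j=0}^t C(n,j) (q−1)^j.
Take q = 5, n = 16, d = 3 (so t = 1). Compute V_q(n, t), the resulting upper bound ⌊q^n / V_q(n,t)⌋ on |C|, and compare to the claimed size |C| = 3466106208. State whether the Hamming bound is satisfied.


V_q(n, t) = 65, q^n = 152587890625, Hamming bound = 2347506009, |C| = 3466106208 > bound (violated).

Step 1: Compute V_q(n, t) = Σ_{j=0}^1 C(n, j) (q−1)^j.
  j = 0: C(16,0)·(4)^0 = 1·1 = 1.
  j = 1: C(16,1)·(4)^1 = 16·4 = 64.
  V_q(n, t) = 1 + 64 = 65.
Step 2: q^n = 5^16 = 152587890625.
Step 3: Hamming bound ⌊q^n / V_q(n,t)⌋ = ⌊152587890625/65⌋ = 2347506009.
Step 4: Compare |C| = 3466106208 to 2347506009: violated.
The claimed |C| lies above the Hamming bound, so no 5-ary code of length 16 with d ≥ 3 can have 3466106208 codewords.


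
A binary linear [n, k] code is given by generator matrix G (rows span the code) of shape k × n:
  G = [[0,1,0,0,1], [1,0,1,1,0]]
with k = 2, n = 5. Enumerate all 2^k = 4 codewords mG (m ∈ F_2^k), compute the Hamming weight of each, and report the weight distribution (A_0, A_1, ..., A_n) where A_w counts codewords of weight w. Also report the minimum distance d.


Weight distribution: A_0 = 1, A_2 = 1, A_3 = 1, A_5 = 1. Minimum distance d = 2.

Enumerate all 2^2 = 4 messages m ∈ F_2^2.
For each, compute codeword c = mG in F_2^5, then tally its weight.
  m = 00 → c = 00000, weight = 0.
  m = 10 → c = 01001, weight = 2.
  m = 01 → c = 10110, weight = 3.
  m = 11 → c = 11111, weight = 5.
Tally weights:
  weight 0: 1 codewords.
  weight 2: 1 codewords.
  weight 3: 1 codewords.
  weight 5: 1 codewords.
Minimum distance d = smallest w > 0 with A_w > 0 = 2.
Sanity: Σ A_w = 4 = 2^2 = 4 ✓.
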